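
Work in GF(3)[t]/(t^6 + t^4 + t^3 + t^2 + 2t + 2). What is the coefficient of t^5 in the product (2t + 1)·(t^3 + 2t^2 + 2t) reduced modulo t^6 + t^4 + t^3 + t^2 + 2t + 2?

0

Multiply in GF(3)[t]: (2t + 1)·(t^3 + 2t^2 + 2t) = 2t^4 + 2t^3 + 2t.
Reduced: 2t^4 + 2t^3 + 2t.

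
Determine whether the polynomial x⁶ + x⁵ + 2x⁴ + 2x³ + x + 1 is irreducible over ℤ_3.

Write m(x) = x⁶ + x⁵ + 2x⁴ + 2x³ + x + 1.
Check for roots in ℤ_3: m(0) = 1; m(1) = 2; m(2) = 0 → root.
m(2) = 0, so (x − 2) divides m(x); m is reducible.

No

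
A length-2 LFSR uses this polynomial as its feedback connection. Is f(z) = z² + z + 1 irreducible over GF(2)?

Check for roots in GF(2): f(0) = 1; f(1) = 1.
No roots. A degree-2 polynomial over a field with no linear factor is irreducible.

Yes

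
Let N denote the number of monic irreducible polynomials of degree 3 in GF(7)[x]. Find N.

x^(7^3) − x is the product of all monic irreducibles of degree dividing 3; Möbius inversion gives N = (1/3) Σ μ(3/d)·7^d.
Divisors of 3: 1, 3; μ(3/d) for each: -1, 1.
Σ = − 7^1 + 7^3 = 336.
N = 336/3 = 112.

112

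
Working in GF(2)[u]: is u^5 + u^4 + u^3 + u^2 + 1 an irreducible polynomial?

Write m(u) = u^5 + u^4 + u^3 + u^2 + 1.
Check for roots in GF(2): m(0) = 1; m(1) = 1.
No roots, so no linear factors.
Monic irreducibles of degree 2 over GF(2): u^2 + u + 1.
None of them divide m (all give nonzero remainder).
No irreducible factor of degree ≤ 2 exists, so m is irreducible over GF(2).

Yes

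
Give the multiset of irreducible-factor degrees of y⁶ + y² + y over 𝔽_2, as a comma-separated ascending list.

1, 2, 3

Write h(y) = y⁶ + y² + y.
Roots in 𝔽_2: h(0) = 0 → root; h(1) = 1.
Linear factors from roots: (y).
Complete factorization: h(y) = (y)·(y² + y + 1)·(y³ + y² + 1).
Factor degrees with multiplicity: 1 + 2 + 3 = 6.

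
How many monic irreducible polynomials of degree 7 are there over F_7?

Gauss's count: N_{7}(7) = (1/7) Σ_{d|7} μ(7/d)·7^d.
Divisors of 7: 1, 7; μ(7/d) for each: -1, 1.
Σ = − 7^1 + 7^7 = 823536.
N = 823536/7 = 117648.

117648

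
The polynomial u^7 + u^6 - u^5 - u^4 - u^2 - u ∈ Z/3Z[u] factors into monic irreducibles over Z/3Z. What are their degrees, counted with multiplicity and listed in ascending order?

Write g(u) = u^7 + u^6 - u^5 - u^4 - u^2 - u.
Roots in Z/3Z: g(0) = 0 → root; g(1) = 1; g(2) = 0 → root.
Linear factors from roots: (u), (u + 1).
Complete factorization: g(u) = (u)·(u + 1)·(u^2 + u - 1)·(u^3 - u^2 + u + 1).
Factor degrees with multiplicity: 1 + 1 + 2 + 3 = 7.

1, 1, 2, 3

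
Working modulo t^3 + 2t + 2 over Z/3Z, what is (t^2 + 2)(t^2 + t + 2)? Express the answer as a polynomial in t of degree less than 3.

Multiply in Z/3Z[t]: (t^2 + 2)·(t^2 + t + 2) = t^4 + t^3 + t^2 + 2t + 1.
Reduce using t^3 ≡ t + 1 (mod t^3 + 2t + 2).
Reduced: 2t^2 + t + 2.

2t^2 + t + 2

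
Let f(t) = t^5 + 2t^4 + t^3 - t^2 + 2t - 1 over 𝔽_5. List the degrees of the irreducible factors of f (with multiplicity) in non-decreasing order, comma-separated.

5

Roots in 𝔽_5: f(0) = 4; f(1) = 4; f(2) = 1; f(3) = 3; f(4) = 1.
Complete factorization: f(t) = (t^5 + 2t^4 + t^3 - t^2 + 2t - 1).
Factor degrees with multiplicity: 5 = 5.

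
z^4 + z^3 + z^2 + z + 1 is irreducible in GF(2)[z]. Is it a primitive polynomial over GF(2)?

Write f(z) = z^4 + z^3 + z^2 + z + 1.
|GF(2^4)^×| = 2^4 − 1 = 15. Prime factorization: 15 = 3·5.
f is primitive ⇔ z has order 15 in GF(2)[z]/(f), i.e. z^(15/q) ≠ 1 for each prime q | 15.
z^(5) mod f = 1
z^(3) mod f = z^3.
Since z^(5) = 1, the order of z divides 5 < 15; not primitive.

No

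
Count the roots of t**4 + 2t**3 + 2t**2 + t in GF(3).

Write g(t) = t**4 + 2t**3 + 2t**2 + t.
Evaluate at each of the 3 elements of GF(3):
g(0) = 0 → root; g(1) = 0 → root; g(2) = 0 → root.
Roots: {0, 1, 2}.

3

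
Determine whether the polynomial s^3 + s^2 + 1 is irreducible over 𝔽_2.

Write m(s) = s^3 + s^2 + 1.
Check for roots in 𝔽_2: m(0) = 1; m(1) = 1.
No roots. A degree-3 polynomial over a field with no linear factor is irreducible.

Yes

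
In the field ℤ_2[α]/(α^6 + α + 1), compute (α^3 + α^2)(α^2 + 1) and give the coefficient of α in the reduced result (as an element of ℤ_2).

0

Multiply in ℤ_2[α]: (α^3 + α^2)·(α^2 + 1) = α^5 + α^4 + α^3 + α^2.
Reduced: α^5 + α^4 + α^3 + α^2.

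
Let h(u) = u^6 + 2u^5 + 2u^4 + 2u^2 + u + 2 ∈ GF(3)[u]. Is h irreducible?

Check for roots in GF(3): h(0) = 2; h(1) = 1; h(2) = 1.
No roots, so no linear factors.
Monic irreducibles of degree 2 over GF(3): u^2 + 1, u^2 + u + 2, u^2 + 2u + 2.
None of them divide h (all give nonzero remainder).
Degree-3 irreducible divisors: test the 8 monic irreducibles of degree 3 over GF(3).
None of them divide h (all give nonzero remainder).
No irreducible factor of degree ≤ 3 exists, so h is irreducible over GF(3).

Yes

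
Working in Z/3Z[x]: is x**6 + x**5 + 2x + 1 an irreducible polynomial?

Write g(x) = x**6 + x**5 + 2x + 1.
Check for roots in Z/3Z: g(0) = 1; g(1) = 2; g(2) = 2.
No roots, so no linear factors.
Monic irreducibles of degree 2 over GF(3): x**2 + 1, x**2 + x + 2, x**2 + 2x + 2.
x**2 + 1 divides g: g(x) = (x**2 + 1)·(x**4 + x**3 + 2x**2 + 2x + 1).

No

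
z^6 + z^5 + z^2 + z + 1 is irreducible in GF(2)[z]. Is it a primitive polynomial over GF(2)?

Write f(z) = z^6 + z^5 + z^2 + z + 1.
|GF(2^6)^×| = 2^6 − 1 = 63. Prime factorization: 63 = 3^2·7.
f is primitive ⇔ z has order 63 in GF(2)[z]/(f), i.e. z^(63/q) ≠ 1 for each prime q | 63.
z^(21) mod f = z^5 + z^3 + z^2.
z^(9) mod f = z^3 + z^2 + 1.
None equal 1, so z has full order 63; f is primitive.

Yes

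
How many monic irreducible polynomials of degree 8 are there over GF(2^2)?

8160

x^(4^8) − x is the product of all monic irreducibles of degree dividing 8; Möbius inversion gives N = (1/8) Σ μ(8/d)·4^d.
Divisors of 8: 1, 2, 4, 8; μ(8/d) for each: 0, 0, -1, 1.
Σ = − 4^4 + 4^8 = 65280.
N = 65280/8 = 8160.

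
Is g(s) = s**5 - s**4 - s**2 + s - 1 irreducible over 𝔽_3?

Yes

Check for roots in 𝔽_3: g(0) = 2; g(1) = 2; g(2) = 1.
No roots, so no linear factors.
Monic irreducibles of degree 2 over GF(3): s**2 + 1, s**2 + s - 1, s**2 - s - 1.
None of them divide g (all give nonzero remainder).
No irreducible factor of degree ≤ 2 exists, so g is irreducible over GF(3).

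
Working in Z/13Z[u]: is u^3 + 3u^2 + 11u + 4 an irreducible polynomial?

No

Write g(u) = u^3 + 3u^2 + 11u + 4.
Check each element of Z/13Z for a root: g(0)=4, g(1)=6, g(2)=7, g(3)=0, g(4)=4, g(5)=12, g(6)=4, g(7)=12, g(8)=3, g(9)=9, g(10)=10, g(11)=12, g(12)=8.
g(3) = 0, so (u − 3) divides g(u); g is reducible.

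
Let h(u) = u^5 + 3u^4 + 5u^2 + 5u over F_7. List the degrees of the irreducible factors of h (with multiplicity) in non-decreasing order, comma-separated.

1, 1, 1, 2

Linear factors from roots: (u), (u + 6), (u + 4).
Complete factorization: h(u) = (u)·(u + 4)·(u + 6)·(u^2 + 4).
Factor degrees with multiplicity: 1 + 1 + 1 + 2 = 5.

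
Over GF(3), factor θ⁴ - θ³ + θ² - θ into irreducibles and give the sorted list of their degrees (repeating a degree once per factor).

1, 1, 2

Write f(θ) = θ⁴ - θ³ + θ² - θ.
Roots in GF(3): f(0) = 0 → root; f(1) = 0 → root; f(2) = 1.
Linear factors from roots: (θ), (θ - 1).
Complete factorization: f(θ) = (θ)·(θ - 1)·(θ² + 1).
Factor degrees with multiplicity: 1 + 1 + 2 = 4.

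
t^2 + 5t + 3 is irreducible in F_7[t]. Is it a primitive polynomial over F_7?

Yes

Write f(t) = t^2 + 5t + 3.
|GF(7^2)^×| = 7^2 − 1 = 48. Prime factorization: 48 = 2^4·3.
f is primitive ⇔ t has order 48 in GF(7)[t]/(f), i.e. t^(48/q) ≠ 1 for each prime q | 48.
t^(24) mod f = 6.
t^(16) mod f = 2.
None equal 1, so t has full order 48; f is primitive.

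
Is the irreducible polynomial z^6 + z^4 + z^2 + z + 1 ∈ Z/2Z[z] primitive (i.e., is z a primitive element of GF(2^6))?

Write f(z) = z^6 + z^4 + z^2 + z + 1.
|GF(2^6)^×| = 2^6 − 1 = 63. Prime factorization: 63 = 3^2·7.
f is primitive ⇔ z has order 63 in GF(2)[z]/(f), i.e. z^(63/q) ≠ 1 for each prime q | 63.
z^(21) mod f = 1
z^(9) mod f = z^4 + z^2 + z.
Since z^(21) = 1, the order of z divides 21 < 63; not primitive.

No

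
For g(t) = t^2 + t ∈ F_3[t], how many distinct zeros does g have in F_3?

Evaluate at each of the 3 elements of F_3:
g(0) = 0 → root; g(1) = 2; g(2) = 0 → root.
Roots: {0, 2}.

2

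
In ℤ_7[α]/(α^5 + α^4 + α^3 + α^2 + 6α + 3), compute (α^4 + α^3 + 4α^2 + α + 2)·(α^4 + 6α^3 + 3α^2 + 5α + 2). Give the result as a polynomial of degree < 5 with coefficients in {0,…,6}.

3α^4 + α^2

Multiply in ℤ_7[α]: (α^4 + α^3 + 4α^2 + α + 2)·(α^4 + 6α^3 + 3α^2 + 5α + 2) = α^8 + 6α^6 + 5α^5 + 6α^4 + 2α^3 + 5α^2 + 5α + 4.
Reduce using α^5 ≡ 6α^4 + 6α^3 + 6α^2 + α + 4 (mod α^5 + α^4 + α^3 + α^2 + 6α + 3).
Reduced: 3α^4 + α^2.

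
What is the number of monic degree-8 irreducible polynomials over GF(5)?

x^(5^8) − x is the product of all monic irreducibles of degree dividing 8; Möbius inversion gives N = (1/8) Σ μ(8/d)·5^d.
Divisors of 8: 1, 2, 4, 8; μ(8/d) for each: 0, 0, -1, 1.
Σ = − 5^4 + 5^8 = 390000.
N = 390000/8 = 48750.

48750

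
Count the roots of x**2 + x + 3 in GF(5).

2

Write P(x) = x**2 + x + 3.
Evaluate at each of the 5 elements of GF(5):
P(0) = 3; P(1) = 0 → root; P(2) = 4; P(3) = 0 → root; P(4) = 3.
Roots: {1, 3}.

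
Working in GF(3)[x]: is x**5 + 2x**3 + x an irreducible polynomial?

No

Write h(x) = x**5 + 2x**3 + x.
Check for roots in GF(3): h(0) = 0 → root; h(1) = 1; h(2) = 2.
h(0) = 0, so (x) divides h(x); h is reducible.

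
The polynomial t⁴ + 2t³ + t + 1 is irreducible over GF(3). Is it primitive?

Write f(t) = t⁴ + 2t³ + t + 1.
|GF(3^4)^×| = 3^4 − 1 = 80. Prime factorization: 80 = 2^4·5.
f is primitive ⇔ t has order 80 in GF(3)[t]/(f), i.e. t^(80/q) ≠ 1 for each prime q | 80.
t^(40) mod f = 1
t^(16) mod f = 2t² + 2t + 1.
Since t^(40) = 1, the order of t divides 40 < 80; not primitive.

No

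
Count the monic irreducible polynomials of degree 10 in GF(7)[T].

By the necklace-counting formula, N_7(10) = (1/10) Σ_{d|10} μ(10/d)·7^d.
Divisors of 10: 1, 2, 5, 10; μ(10/d) for each: 1, -1, -1, 1.
Σ = 7^1 − 7^2 − 7^5 + 7^10 = 282458400.
N = 282458400/10 = 28245840.

28245840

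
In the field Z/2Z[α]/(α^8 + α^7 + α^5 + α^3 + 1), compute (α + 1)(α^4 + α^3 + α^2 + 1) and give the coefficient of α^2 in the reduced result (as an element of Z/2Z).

Multiply in Z/2Z[α]: (α + 1)·(α^4 + α^3 + α^2 + 1) = α^5 + α^2 + α + 1.
Reduced: α^5 + α^2 + α + 1.

1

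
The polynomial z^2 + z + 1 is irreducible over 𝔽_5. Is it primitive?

No

Write f(z) = z^2 + z + 1.
|GF(5^2)^×| = 5^2 − 1 = 24. Prime factorization: 24 = 2^3·3.
f is primitive ⇔ z has order 24 in GF(5)[z]/(f), i.e. z^(24/q) ≠ 1 for each prime q | 24.
z^(12) mod f = 1
z^(8) mod f = 4z + 4.
Since z^(12) = 1, the order of z divides 12 < 24; not primitive.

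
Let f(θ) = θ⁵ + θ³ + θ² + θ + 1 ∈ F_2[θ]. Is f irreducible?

Yes

Check for roots in F_2: f(0) = 1; f(1) = 1.
No roots, so no linear factors.
Monic irreducibles of degree 2 over GF(2): θ² + θ + 1.
None of them divide f (all give nonzero remainder).
No irreducible factor of degree ≤ 2 exists, so f is irreducible over GF(2).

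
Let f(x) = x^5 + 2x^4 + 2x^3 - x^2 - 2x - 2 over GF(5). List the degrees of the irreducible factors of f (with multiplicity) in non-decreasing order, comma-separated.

1, 1, 1, 2

Roots in GF(5): f(0) = 3; f(1) = 0 → root; f(2) = 0 → root; f(3) = 2; f(4) = 3.
Linear factors from roots: (x - 1), (x - 2).
Complete factorization: f(x) = (x - 2)·(x - 1)^2·(x^2 + x + 1).
Factor degrees with multiplicity: 1 + 1 + 1 + 2 = 5.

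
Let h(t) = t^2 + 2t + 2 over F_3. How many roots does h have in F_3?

Evaluate at each of the 3 elements of F_3:
h(0) = 2; h(1) = 2; h(2) = 1.
No element is a root.

0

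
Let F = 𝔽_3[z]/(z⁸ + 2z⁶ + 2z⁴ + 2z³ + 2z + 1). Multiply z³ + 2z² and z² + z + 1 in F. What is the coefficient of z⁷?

Multiply in 𝔽_3[z]: (z³ + 2z²)·(z² + z + 1) = z⁵ + 2z².
Reduced: z⁵ + 2z².

0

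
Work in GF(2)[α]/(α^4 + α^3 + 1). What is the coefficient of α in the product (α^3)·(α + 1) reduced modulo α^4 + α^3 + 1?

0

Multiply in GF(2)[α]: (α^3)·(α + 1) = α^4 + α^3.
Reduce using α^4 ≡ α^3 + 1 (mod α^4 + α^3 + 1).
Reduced: 1.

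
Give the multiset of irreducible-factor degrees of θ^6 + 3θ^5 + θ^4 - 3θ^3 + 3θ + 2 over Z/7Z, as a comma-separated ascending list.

Write h(θ) = θ^6 + 3θ^5 + θ^4 - 3θ^3 + 3θ + 2.
Linear factors from roots: (θ - 1).
Complete factorization: h(θ) = (θ - 1)·(θ^2 + 3θ + 1)·(θ^3 + θ^2 + θ - 2).
Factor degrees with multiplicity: 1 + 2 + 3 = 6.

1, 2, 3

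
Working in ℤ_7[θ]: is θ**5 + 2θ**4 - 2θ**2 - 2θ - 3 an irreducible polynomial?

No

Write f(θ) = θ**5 + 2θ**4 - 2θ**2 - 2θ - 3.
Check for roots in ℤ_7: f(0) = 4; f(1) = 3; f(2) = 0 → root; f(3) = 0 → root; f(4) = 2; f(5) = 0 → root; f(6) = 5.
f(2) = 0, so (θ − 2) divides f(θ); f is reducible.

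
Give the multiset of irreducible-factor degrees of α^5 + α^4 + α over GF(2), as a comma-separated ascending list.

1, 4

Write f(α) = α^5 + α^4 + α.
Roots in GF(2): f(0) = 0 → root; f(1) = 1.
Linear factors from roots: (α).
Complete factorization: f(α) = (α)·(α^4 + α^3 + 1).
Factor degrees with multiplicity: 1 + 4 = 5.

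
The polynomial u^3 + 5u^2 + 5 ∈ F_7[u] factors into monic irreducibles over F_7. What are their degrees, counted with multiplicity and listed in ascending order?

1, 2

Write g(u) = u^3 + 5u^2 + 5.
Linear factors from roots: (u + 4).
Complete factorization: g(u) = (u + 4)·(u^2 + u + 3).
Factor degrees with multiplicity: 1 + 2 = 3.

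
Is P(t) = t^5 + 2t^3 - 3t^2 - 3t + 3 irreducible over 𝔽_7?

No

Check for roots in 𝔽_7: P(0) = 3; P(1) = 0 → root; P(2) = 5; P(3) = 5; P(4) = 3; P(5) = 5; P(6) = 0 → root.
P(1) = 0, so (t − 1) divides P(t); P is reducible.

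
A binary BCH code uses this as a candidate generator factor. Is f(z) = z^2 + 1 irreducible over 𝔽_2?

No

Check for roots in 𝔽_2: f(0) = 1; f(1) = 0 → root.
f(1) = 0, so (z − 1) divides f(z); f is reducible.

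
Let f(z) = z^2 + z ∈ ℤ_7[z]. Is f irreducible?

No

Check for roots in ℤ_7: f(0) = 0 → root; f(1) = 2; f(2) = 6; f(3) = 5; f(4) = 6; f(5) = 2; f(6) = 0 → root.
f(0) = 0, so (z) divides f(z); f is reducible.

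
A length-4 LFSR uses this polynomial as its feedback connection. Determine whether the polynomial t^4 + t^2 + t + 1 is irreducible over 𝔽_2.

No

Write g(t) = t^4 + t^2 + t + 1.
Check for roots in 𝔽_2: g(0) = 1; g(1) = 0 → root.
g(1) = 0, so (t − 1) divides g(t); g is reducible.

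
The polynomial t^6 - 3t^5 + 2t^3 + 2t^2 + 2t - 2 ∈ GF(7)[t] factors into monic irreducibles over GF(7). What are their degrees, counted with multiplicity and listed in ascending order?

Write h(t) = t^6 - 3t^5 + 2t^3 + 2t^2 + 2t - 2.
Linear factors from roots: (t + 3), (t + 1).
Complete factorization: h(t) = (t + 1)·(t + 3)·(t^2 + 2)^2.
Factor degrees with multiplicity: 1 + 1 + 2 + 2 = 6.

1, 1, 2, 2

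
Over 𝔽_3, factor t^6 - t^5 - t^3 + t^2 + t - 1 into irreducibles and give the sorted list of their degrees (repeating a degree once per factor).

1, 2, 3

Write g(t) = t^6 - t^5 - t^3 + t^2 + t - 1.
Roots in 𝔽_3: g(0) = 2; g(1) = 0 → root; g(2) = 2.
Linear factors from roots: (t - 1).
Complete factorization: g(t) = (t - 1)·(t^2 + t - 1)·(t^3 - t^2 - t - 1).
Factor degrees with multiplicity: 1 + 2 + 3 = 6.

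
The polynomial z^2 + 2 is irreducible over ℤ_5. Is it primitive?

Write f(z) = z^2 + 2.
|GF(5^2)^×| = 5^2 − 1 = 24. Prime factorization: 24 = 2^3·3.
f is primitive ⇔ z has order 24 in GF(5)[z]/(f), i.e. z^(24/q) ≠ 1 for each prime q | 24.
z^(12) mod f = 4.
z^(8) mod f = 1
Since z^(8) = 1, the order of z divides 8 < 24; not primitive.

No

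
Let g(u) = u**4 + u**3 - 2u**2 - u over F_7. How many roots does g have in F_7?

2

Evaluate at each of the 7 elements of F_7:
g(0) = 0 → root; g(1) = 6; g(2) = 0 → root; g(3) = 3; g(4) = 4; g(5) = 2; g(6) = 6.
Roots: {0, 2}.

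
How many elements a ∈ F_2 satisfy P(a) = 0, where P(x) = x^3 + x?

2

Evaluate at each of the 2 elements of F_2:
P(0) = 0 → root; P(1) = 0 → root.
Roots: {0, 1}.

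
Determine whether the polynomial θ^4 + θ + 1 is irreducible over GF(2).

Write h(θ) = θ^4 + θ + 1.
Check for roots in GF(2): h(0) = 1; h(1) = 1.
No roots, so no linear factors.
Monic irreducibles of degree 2 over GF(2): θ^2 + θ + 1.
None of them divide h (all give nonzero remainder).
No irreducible factor of degree ≤ 2 exists, so h is irreducible over GF(2).

Yes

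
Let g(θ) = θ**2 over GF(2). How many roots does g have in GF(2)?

1

Evaluate at each of the 2 elements of GF(2):
g(0) = 0 → root; g(1) = 1.
Roots: {0}.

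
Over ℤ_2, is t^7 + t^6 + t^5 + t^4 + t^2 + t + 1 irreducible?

Write P(t) = t^7 + t^6 + t^5 + t^4 + t^2 + t + 1.
Check for roots in ℤ_2: P(0) = 1; P(1) = 1.
No roots, so no linear factors.
Monic irreducibles of degree 2 over GF(2): t^2 + t + 1.
None of them divide P (all give nonzero remainder).
Monic irreducibles of degree 3 over GF(2): t^3 + t + 1, t^3 + t^2 + 1.
None of them divide P (all give nonzero remainder).
No irreducible factor of degree ≤ 3 exists, so P is irreducible over GF(2).

Yes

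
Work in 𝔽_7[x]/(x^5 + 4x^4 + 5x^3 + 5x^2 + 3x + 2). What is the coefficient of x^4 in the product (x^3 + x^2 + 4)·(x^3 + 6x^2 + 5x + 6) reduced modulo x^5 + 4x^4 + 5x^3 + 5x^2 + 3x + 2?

Multiply in 𝔽_7[x]: (x^3 + x^2 + 4)·(x^3 + 6x^2 + 5x + 6) = x^6 + 4x^4 + x^3 + 2x^2 + 6x + 3.
Reduce using x^5 ≡ 3x^4 + 2x^3 + 2x^2 + 4x + 5 (mod x^5 + 4x^4 + 5x^3 + 5x^2 + 3x + 2).
Reduced: x^4 + 2x^3 + 5x^2 + 2x + 4.

1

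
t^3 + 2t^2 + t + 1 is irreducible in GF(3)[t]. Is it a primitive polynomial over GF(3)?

Write f(t) = t^3 + 2t^2 + t + 1.
|GF(3^3)^×| = 3^3 − 1 = 26. Prime factorization: 26 = 2·13.
f is primitive ⇔ t has order 26 in GF(3)[t]/(f), i.e. t^(26/q) ≠ 1 for each prime q | 26.
t^(13) mod f = 2.
t^(2) mod f = t^2.
None equal 1, so t has full order 26; f is primitive.

Yes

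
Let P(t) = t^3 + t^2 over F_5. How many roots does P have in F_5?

Evaluate at each of the 5 elements of F_5:
P(0) = 0 → root; P(1) = 2; P(2) = 2; P(3) = 1; P(4) = 0 → root.
Roots: {0, 4}.

2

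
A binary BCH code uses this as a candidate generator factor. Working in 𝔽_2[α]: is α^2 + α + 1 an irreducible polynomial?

Write m(α) = α^2 + α + 1.
Check for roots in 𝔽_2: m(0) = 1; m(1) = 1.
No roots. A degree-2 polynomial over a field with no linear factor is irreducible.

Yes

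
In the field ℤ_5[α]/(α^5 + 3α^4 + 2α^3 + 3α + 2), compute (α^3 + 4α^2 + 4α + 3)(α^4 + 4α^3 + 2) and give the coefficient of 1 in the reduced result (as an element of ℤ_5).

Multiply in ℤ_5[α]: (α^3 + 4α^2 + 4α + 3)·(α^4 + 4α^3 + 2) = α^7 + 3α^6 + 4α^4 + 4α^3 + 3α^2 + 3α + 1.
Reduce using α^5 ≡ 2α^4 + 3α^3 + 2α + 3 (mod α^5 + 3α^4 + 2α^3 + 3α + 2).
Reduced: α^2 + 4α.

0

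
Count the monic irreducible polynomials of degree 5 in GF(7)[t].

x^(7^5) − x is the product of all monic irreducibles of degree dividing 5; Möbius inversion gives N = (1/5) Σ μ(5/d)·7^d.
Divisors of 5: 1, 5; μ(5/d) for each: -1, 1.
Σ = − 7^1 + 7^5 = 16800.
N = 16800/5 = 3360.

3360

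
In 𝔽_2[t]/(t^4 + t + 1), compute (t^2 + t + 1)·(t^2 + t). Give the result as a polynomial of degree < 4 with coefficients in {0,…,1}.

Multiply in 𝔽_2[t]: (t^2 + t + 1)·(t^2 + t) = t^4 + t.
Reduce using t^4 ≡ t + 1 (mod t^4 + t + 1).
Reduced: 1.

1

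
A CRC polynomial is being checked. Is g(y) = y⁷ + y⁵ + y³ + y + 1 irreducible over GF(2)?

Yes

Check for roots in GF(2): g(0) = 1; g(1) = 1.
No roots, so no linear factors.
Monic irreducibles of degree 2 over GF(2): y² + y + 1.
None of them divide g (all give nonzero remainder).
Monic irreducibles of degree 3 over GF(2): y³ + y + 1, y³ + y² + 1.
None of them divide g (all give nonzero remainder).
No irreducible factor of degree ≤ 3 exists, so g is irreducible over GF(2).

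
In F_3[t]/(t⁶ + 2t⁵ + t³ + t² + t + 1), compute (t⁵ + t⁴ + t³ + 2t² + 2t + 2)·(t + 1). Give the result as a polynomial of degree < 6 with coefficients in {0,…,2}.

2t^4 + 2t^3 + 1

Multiply in F_3[t]: (t⁵ + t⁴ + t³ + 2t² + 2t + 2)·(t + 1) = t⁶ + 2t⁵ + 2t⁴ + t² + t + 2.
Reduce using t⁶ ≡ t⁵ + 2t³ + 2t² + 2t + 2 (mod t⁶ + 2t⁵ + t³ + t² + t + 1).
Reduced: 2t⁴ + 2t³ + 1.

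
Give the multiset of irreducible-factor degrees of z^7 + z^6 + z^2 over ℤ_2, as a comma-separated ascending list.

Write h(z) = z^7 + z^6 + z^2.
Roots in ℤ_2: h(0) = 0 → root; h(1) = 1.
Linear factors from roots: (z).
Complete factorization: h(z) = (z)^2·(z^2 + z + 1)·(z^3 + z + 1).
Factor degrees with multiplicity: 1 + 1 + 2 + 3 = 7.

1, 1, 2, 3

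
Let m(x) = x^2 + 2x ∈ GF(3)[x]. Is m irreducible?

Check for roots in GF(3): m(0) = 0 → root; m(1) = 0 → root; m(2) = 2.
m(0) = 0, so (x) divides m(x); m is reducible.

No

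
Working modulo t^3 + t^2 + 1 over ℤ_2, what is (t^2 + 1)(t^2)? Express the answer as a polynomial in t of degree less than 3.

t + 1

Multiply in ℤ_2[t]: (t^2 + 1)·(t^2) = t^4 + t^2.
Reduce using t^3 ≡ t^2 + 1 (mod t^3 + t^2 + 1).
Reduced: t + 1.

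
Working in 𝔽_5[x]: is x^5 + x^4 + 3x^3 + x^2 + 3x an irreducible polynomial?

No

Write P(x) = x^5 + x^4 + 3x^3 + x^2 + 3x.
Check for roots in 𝔽_5: P(0) = 0 → root; P(1) = 4; P(2) = 2; P(3) = 3; P(4) = 0 → root.
P(0) = 0, so (x) divides P(x); P is reducible.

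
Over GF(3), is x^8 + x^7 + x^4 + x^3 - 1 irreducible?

Write h(x) = x^8 + x^7 + x^4 + x^3 - 1.
Check for roots in GF(3): h(0) = 2; h(1) = 0 → root; h(2) = 2.
h(1) = 0, so (x − 1) divides h(x); h is reducible.

No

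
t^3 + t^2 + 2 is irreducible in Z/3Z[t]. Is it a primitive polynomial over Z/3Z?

No

Write f(t) = t^3 + t^2 + 2.
|GF(3^3)^×| = 3^3 − 1 = 26. Prime factorization: 26 = 2·13.
f is primitive ⇔ t has order 26 in GF(3)[t]/(f), i.e. t^(26/q) ≠ 1 for each prime q | 26.
t^(13) mod f = 1
t^(2) mod f = t^2.
Since t^(13) = 1, the order of t divides 13 < 26; not primitive.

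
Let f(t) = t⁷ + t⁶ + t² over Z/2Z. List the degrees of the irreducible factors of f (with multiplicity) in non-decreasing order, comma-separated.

1, 1, 2, 3

Roots in Z/2Z: f(0) = 0 → root; f(1) = 1.
Linear factors from roots: (t).
Complete factorization: f(t) = (t)^2·(t² + t + 1)·(t³ + t + 1).
Factor degrees with multiplicity: 1 + 1 + 2 + 3 = 7.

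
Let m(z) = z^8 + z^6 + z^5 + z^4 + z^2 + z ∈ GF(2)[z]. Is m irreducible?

Check for roots in GF(2): m(0) = 0 → root; m(1) = 0 → root.
m(0) = 0, so (z) divides m(z); m is reducible.

No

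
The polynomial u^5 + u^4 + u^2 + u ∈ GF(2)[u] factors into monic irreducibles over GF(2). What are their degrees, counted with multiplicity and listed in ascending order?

Write g(u) = u^5 + u^4 + u^2 + u.
Roots in GF(2): g(0) = 0 → root; g(1) = 0 → root.
Linear factors from roots: (u), (u + 1).
Complete factorization: g(u) = (u)·(u + 1)^2·(u^2 + u + 1).
Factor degrees with multiplicity: 1 + 1 + 1 + 2 = 5.

1, 1, 1, 2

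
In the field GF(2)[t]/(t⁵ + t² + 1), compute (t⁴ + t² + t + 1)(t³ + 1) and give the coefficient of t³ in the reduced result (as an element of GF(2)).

1

Multiply in GF(2)[t]: (t⁴ + t² + t + 1)·(t³ + 1) = t⁷ + t⁵ + t³ + t² + t + 1.
Reduce using t⁵ ≡ t² + 1 (mod t⁵ + t² + 1).
Reduced: t⁴ + t³ + t² + t.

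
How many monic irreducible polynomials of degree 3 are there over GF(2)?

By the necklace-counting formula, N_2(3) = (1/3) Σ_{d|3} μ(3/d)·2^d.
Divisors of 3: 1, 3; μ(3/d) for each: -1, 1.
Σ = − 2^1 + 2^3 = 6.
N = 6/3 = 2.

2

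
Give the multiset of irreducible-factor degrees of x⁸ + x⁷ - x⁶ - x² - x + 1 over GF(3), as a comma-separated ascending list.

Write f(x) = x⁸ + x⁷ - x⁶ - x² - x + 1.
Roots in GF(3): f(0) = 1; f(1) = 0 → root; f(2) = 0 → root.
Linear factors from roots: (x - 1), (x + 1).
Complete factorization: f(x) = (x + 1)^3·(x - 1)^3·(x² + x - 1).
Factor degrees with multiplicity: 1 + 1 + 1 + 1 + 1 + 1 + 2 = 8.

1, 1, 1, 1, 1, 1, 2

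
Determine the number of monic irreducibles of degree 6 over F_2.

9

The number of monic irreducibles of degree 6 over GF(2) is (1/6)·Σ_{d∣6} μ(6/d) 2^d.
Divisors of 6: 1, 2, 3, 6; μ(6/d) for each: 1, -1, -1, 1.
Σ = 2^1 − 2^2 − 2^3 + 2^6 = 54.
N = 54/6 = 9.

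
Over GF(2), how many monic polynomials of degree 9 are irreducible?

The number of monic irreducibles of degree 9 over GF(2) is (1/9)·Σ_{d∣9} μ(9/d) 2^d.
Divisors of 9: 1, 3, 9; μ(9/d) for each: 0, -1, 1.
Σ = − 2^3 + 2^9 = 504.
N = 504/9 = 56.

56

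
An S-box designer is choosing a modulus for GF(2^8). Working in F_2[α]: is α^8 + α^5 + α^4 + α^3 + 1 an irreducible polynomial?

Write h(α) = α^8 + α^5 + α^4 + α^3 + 1.
Check for roots in F_2: h(0) = 1; h(1) = 1.
No roots, so no linear factors.
Monic irreducibles of degree 2 over GF(2): α^2 + α + 1.
None of them divide h (all give nonzero remainder).
Monic irreducibles of degree 3 over GF(2): α^3 + α + 1, α^3 + α^2 + 1.
None of them divide h (all give nonzero remainder).
Monic irreducibles of degree 4 over GF(2): α^4 + α + 1, α^4 + α^3 + 1, α^4 + α^3 + α^2 + α + 1.
None of them divide h (all give nonzero remainder).
No irreducible factor of degree ≤ 4 exists, so h is irreducible over GF(2).

Yes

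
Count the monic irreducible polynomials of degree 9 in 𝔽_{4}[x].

Gauss's count: N_{4}(9) = (1/9) Σ_{d|9} μ(9/d)·4^d.
Divisors of 9: 1, 3, 9; μ(9/d) for each: 0, -1, 1.
Σ = − 4^3 + 4^9 = 262080.
N = 262080/9 = 29120.

29120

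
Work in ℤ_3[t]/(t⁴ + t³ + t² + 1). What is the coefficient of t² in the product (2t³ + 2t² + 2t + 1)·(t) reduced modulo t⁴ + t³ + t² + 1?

Multiply in ℤ_3[t]: (2t³ + 2t² + 2t + 1)·(t) = 2t⁴ + 2t³ + 2t² + t.
Reduce using t⁴ ≡ 2t³ + 2t² + 2 (mod t⁴ + t³ + t² + 1).
Reduced: t + 1.

0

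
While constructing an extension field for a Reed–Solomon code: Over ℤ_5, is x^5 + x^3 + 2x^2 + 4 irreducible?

Yes

Write g(x) = x^5 + x^3 + 2x^2 + 4.
Check for roots in ℤ_5: g(0) = 4; g(1) = 3; g(2) = 2; g(3) = 2; g(4) = 4.
No roots, so no linear factors.
Degree-2 irreducible divisors: test the 10 monic irreducibles of degree 2 over GF(5).
None of them divide g (all give nonzero remainder).
No irreducible factor of degree ≤ 2 exists, so g is irreducible over GF(5).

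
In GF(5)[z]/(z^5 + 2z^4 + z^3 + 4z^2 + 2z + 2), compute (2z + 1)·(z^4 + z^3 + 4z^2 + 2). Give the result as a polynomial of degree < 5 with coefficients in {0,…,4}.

Multiply in GF(5)[z]: (2z + 1)·(z^4 + z^3 + 4z^2 + 2) = 2z^5 + 3z^4 + 4z^3 + 4z^2 + 4z + 2.
Reduce using z^5 ≡ 3z^4 + 4z^3 + z^2 + 3z + 3 (mod z^5 + 2z^4 + z^3 + 4z^2 + 2z + 2).
Reduced: 4z^4 + 2z^3 + z^2 + 3.

4z^4 + 2z^3 + z^2 + 3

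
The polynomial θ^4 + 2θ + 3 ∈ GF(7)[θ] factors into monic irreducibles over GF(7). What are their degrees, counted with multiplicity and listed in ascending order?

Write f(θ) = θ^4 + 2θ + 3.
Complete factorization: f(θ) = (θ^4 + 2θ + 3).
Factor degrees with multiplicity: 4 = 4.

4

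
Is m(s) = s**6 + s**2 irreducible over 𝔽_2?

Check for roots in 𝔽_2: m(0) = 0 → root; m(1) = 0 → root.
m(0) = 0, so (s) divides m(s); m is reducible.

No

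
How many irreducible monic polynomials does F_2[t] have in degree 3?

2

The number of monic irreducibles of degree 3 over GF(2) is (1/3)·Σ_{d∣3} μ(3/d) 2^d.
Divisors of 3: 1, 3; μ(3/d) for each: -1, 1.
Σ = − 2^1 + 2^3 = 6.
N = 6/3 = 2.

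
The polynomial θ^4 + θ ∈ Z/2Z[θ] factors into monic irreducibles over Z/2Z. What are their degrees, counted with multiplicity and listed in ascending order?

1, 1, 2

Write g(θ) = θ^4 + θ.
Roots in Z/2Z: g(0) = 0 → root; g(1) = 0 → root.
Linear factors from roots: (θ), (θ + 1).
Complete factorization: g(θ) = (θ)·(θ + 1)·(θ^2 + θ + 1).
Factor degrees with multiplicity: 1 + 1 + 2 = 4.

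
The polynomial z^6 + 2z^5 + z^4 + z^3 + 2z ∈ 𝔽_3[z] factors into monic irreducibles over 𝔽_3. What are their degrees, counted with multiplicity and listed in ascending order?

1, 1, 2, 2

Write h(z) = z^6 + 2z^5 + z^4 + z^3 + 2z.
Roots in 𝔽_3: h(0) = 0 → root; h(1) = 1; h(2) = 0 → root.
Linear factors from roots: (z), (z + 1).
Complete factorization: h(z) = (z)·(z + 1)·(z^2 + 1)·(z^2 + z + 2).
Factor degrees with multiplicity: 1 + 1 + 2 + 2 = 6.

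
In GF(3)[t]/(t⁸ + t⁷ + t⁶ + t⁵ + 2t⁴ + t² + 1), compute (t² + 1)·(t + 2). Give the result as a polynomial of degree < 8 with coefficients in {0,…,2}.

t^3 + 2t^2 + t + 2

Multiply in GF(3)[t]: (t² + 1)·(t + 2) = t³ + 2t² + t + 2.
Reduced: t³ + 2t² + t + 2.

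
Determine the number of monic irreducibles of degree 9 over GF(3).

By the necklace-counting formula, N_3(9) = (1/9) Σ_{d|9} μ(9/d)·3^d.
Divisors of 9: 1, 3, 9; μ(9/d) for each: 0, -1, 1.
Σ = − 3^3 + 3^9 = 19656.
N = 19656/9 = 2184.

2184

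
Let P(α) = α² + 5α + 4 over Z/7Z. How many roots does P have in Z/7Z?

Evaluate at each of the 7 elements of Z/7Z:
P(0) = 4; P(1) = 3; P(2) = 4; P(3) = 0 → root; P(4) = 5; P(5) = 5; P(6) = 0 → root.
Roots: {3, 6}.

2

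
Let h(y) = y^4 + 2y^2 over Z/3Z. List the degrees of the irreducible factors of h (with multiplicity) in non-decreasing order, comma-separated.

1, 1, 1, 1

Roots in Z/3Z: h(0) = 0 → root; h(1) = 0 → root; h(2) = 0 → root.
Linear factors from roots: (y), (y + 2), (y + 1).
Complete factorization: h(y) = (y + 1)·(y + 2)·(y)^2.
Factor degrees with multiplicity: 1 + 1 + 1 + 1 = 4.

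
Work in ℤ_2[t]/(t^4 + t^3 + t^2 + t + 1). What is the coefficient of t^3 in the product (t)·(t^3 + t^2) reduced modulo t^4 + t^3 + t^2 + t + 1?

0

Multiply in ℤ_2[t]: (t)·(t^3 + t^2) = t^4 + t^3.
Reduce using t^4 ≡ t^3 + t^2 + t + 1 (mod t^4 + t^3 + t^2 + t + 1).
Reduced: t^2 + t + 1.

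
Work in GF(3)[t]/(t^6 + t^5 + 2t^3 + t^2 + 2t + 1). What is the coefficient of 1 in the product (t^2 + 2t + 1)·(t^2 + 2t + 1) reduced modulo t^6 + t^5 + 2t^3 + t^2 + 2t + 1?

Multiply in GF(3)[t]: (t^2 + 2t + 1)·(t^2 + 2t + 1) = t^4 + t^3 + t + 1.
Reduced: t^4 + t^3 + t + 1.

1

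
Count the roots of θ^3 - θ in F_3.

Write h(θ) = θ^3 - θ.
Evaluate at each of the 3 elements of F_3:
h(0) = 0 → root; h(1) = 0 → root; h(2) = 0 → root.
Roots: {0, 1, 2}.

3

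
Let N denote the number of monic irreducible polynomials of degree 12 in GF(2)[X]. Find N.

Gauss's count: N_{2}(12) = (1/12) Σ_{d|12} μ(12/d)·2^d.
Divisors of 12: 1, 2, 3, 4, 6, 12; μ(12/d) for each: 0, 1, 0, -1, -1, 1.
Σ = 2^2 − 2^4 − 2^6 + 2^12 = 4020.
N = 4020/12 = 335.

335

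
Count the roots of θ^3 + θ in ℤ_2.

2

Write g(θ) = θ^3 + θ.
Evaluate at each of the 2 elements of ℤ_2:
g(0) = 0 → root; g(1) = 0 → root.
Roots: {0, 1}.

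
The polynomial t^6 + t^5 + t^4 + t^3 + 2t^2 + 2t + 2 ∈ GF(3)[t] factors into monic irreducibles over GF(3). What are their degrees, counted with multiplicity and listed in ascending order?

6

Write f(t) = t^6 + t^5 + t^4 + t^3 + 2t^2 + 2t + 2.
Roots in GF(3): f(0) = 2; f(1) = 1; f(2) = 2.
Complete factorization: f(t) = (t^6 + t^5 + t^4 + t^3 + 2t^2 + 2t + 2).
Factor degrees with multiplicity: 6 = 6.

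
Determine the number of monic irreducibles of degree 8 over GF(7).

By the necklace-counting formula, N_7(8) = (1/8) Σ_{d|8} μ(8/d)·7^d.
Divisors of 8: 1, 2, 4, 8; μ(8/d) for each: 0, 0, -1, 1.
Σ = − 7^4 + 7^8 = 5762400.
N = 5762400/8 = 720300.

720300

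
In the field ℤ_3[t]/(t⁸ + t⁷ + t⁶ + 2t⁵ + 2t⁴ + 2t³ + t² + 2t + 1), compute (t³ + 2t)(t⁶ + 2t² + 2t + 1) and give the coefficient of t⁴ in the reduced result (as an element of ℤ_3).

Multiply in ℤ_3[t]: (t³ + 2t)·(t⁶ + 2t² + 2t + 1) = t⁹ + 2t⁷ + 2t⁵ + 2t⁴ + 2t³ + t² + 2t.
Reduce using t⁸ ≡ 2t⁷ + 2t⁶ + t⁵ + t⁴ + t³ + 2t² + t + 2 (mod t⁸ + t⁷ + t⁶ + 2t⁵ + 2t⁴ + 2t³ + t² + 2t + 1).
Reduced: 2t⁷ + 2t⁶ + 2t⁵ + 2t⁴ + 1.

2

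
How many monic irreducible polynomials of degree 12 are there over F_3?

44220

Gauss's count: N_{3}(12) = (1/12) Σ_{d|12} μ(12/d)·3^d.
Divisors of 12: 1, 2, 3, 4, 6, 12; μ(12/d) for each: 0, 1, 0, -1, -1, 1.
Σ = 3^2 − 3^4 − 3^6 + 3^12 = 530640.
N = 530640/12 = 44220.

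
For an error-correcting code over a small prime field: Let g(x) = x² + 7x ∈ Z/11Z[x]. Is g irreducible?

No

Check each element of Z/11Z for a root: g(0)=0, g(1)=8, g(2)=7, g(3)=8, g(4)=0, g(5)=5, g(6)=1, g(7)=10, g(8)=10, g(9)=1, g(10)=5.
g(0) = 0, so (x) divides g(x); g is reducible.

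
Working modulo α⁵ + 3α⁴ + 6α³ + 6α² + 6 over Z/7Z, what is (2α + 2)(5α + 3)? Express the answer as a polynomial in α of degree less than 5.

Multiply in Z/7Z[α]: (2α + 2)·(5α + 3) = 3α² + 2α + 6.
Reduced: 3α² + 2α + 6.

3α^2 + 2α + 6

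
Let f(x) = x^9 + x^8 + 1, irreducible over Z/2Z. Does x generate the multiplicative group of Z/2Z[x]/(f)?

|GF(2^9)^×| = 2^9 − 1 = 511. Prime factorization: 511 = 7·73.
f is primitive ⇔ x has order 511 in GF(2)[x]/(f), i.e. x^(511/q) ≠ 1 for each prime q | 511.
x^(73) mod f = 1
x^(7) mod f = x^7.
Since x^(73) = 1, the order of x divides 73 < 511; not primitive.

No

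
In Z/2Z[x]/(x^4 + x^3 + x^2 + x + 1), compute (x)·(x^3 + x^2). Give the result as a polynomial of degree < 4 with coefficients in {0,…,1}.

Multiply in Z/2Z[x]: (x)·(x^3 + x^2) = x^4 + x^3.
Reduce using x^4 ≡ x^3 + x^2 + x + 1 (mod x^4 + x^3 + x^2 + x + 1).
Reduced: x^2 + x + 1.

x^2 + x + 1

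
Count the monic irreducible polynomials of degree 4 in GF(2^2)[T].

60

Gauss's count: N_{4}(4) = (1/4) Σ_{d|4} μ(4/d)·4^d.
Divisors of 4: 1, 2, 4; μ(4/d) for each: 0, -1, 1.
Σ = − 4^2 + 4^4 = 240.
N = 240/4 = 60.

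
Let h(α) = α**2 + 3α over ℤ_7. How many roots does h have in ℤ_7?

Evaluate at each of the 7 elements of ℤ_7:
h(0) = 0 → root; h(1) = 4; h(2) = 3; h(3) = 4; h(4) = 0 → root; h(5) = 5; h(6) = 5.
Roots: {0, 4}.

2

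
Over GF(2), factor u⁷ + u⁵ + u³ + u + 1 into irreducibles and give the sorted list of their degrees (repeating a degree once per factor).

Write g(u) = u⁷ + u⁵ + u³ + u + 1.
Roots in GF(2): g(0) = 1; g(1) = 1.
Complete factorization: g(u) = (u⁷ + u⁵ + u³ + u + 1).
Factor degrees with multiplicity: 7 = 7.

7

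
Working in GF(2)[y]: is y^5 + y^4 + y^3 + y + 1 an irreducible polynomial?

Write g(y) = y^5 + y^4 + y^3 + y + 1.
Check for roots in GF(2): g(0) = 1; g(1) = 1.
No roots, so no linear factors.
Monic irreducibles of degree 2 over GF(2): y^2 + y + 1.
None of them divide g (all give nonzero remainder).
No irreducible factor of degree ≤ 2 exists, so g is irreducible over GF(2).

Yes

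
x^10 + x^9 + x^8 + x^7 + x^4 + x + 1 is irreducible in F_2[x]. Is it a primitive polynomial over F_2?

Write f(x) = x^10 + x^9 + x^8 + x^7 + x^4 + x + 1.
|GF(2^10)^×| = 2^10 − 1 = 1023. Prime factorization: 1023 = 3·11·31.
f is primitive ⇔ x has order 1023 in GF(2)[x]/(f), i.e. x^(1023/q) ≠ 1 for each prime q | 1023.
x^(341) mod f = x^8 + x^4 + x^3 + 1.
x^(93) mod f = x^8 + x^3 + x.
x^(33) mod f = x^6 + x^4 + x^2 + x.
None equal 1, so x has full order 1023; f is primitive.

Yes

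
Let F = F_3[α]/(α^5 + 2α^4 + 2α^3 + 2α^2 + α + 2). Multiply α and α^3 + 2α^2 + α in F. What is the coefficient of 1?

0

Multiply in F_3[α]: (α)·(α^3 + 2α^2 + α) = α^4 + 2α^3 + α^2.
Reduced: α^4 + 2α^3 + α^2.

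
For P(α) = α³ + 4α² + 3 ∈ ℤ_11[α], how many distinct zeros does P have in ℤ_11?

Evaluate at each of the 11 elements of ℤ_11:
P(0) = 3; P(1) = 8; P(2) = 5; P(3) = 0 → root; P(4) = 10; P(5) = 8; P(6) = 0 → root; P(7) = 3; P(8) = 1; P(9) = 0 → root; P(10) = 6.
Roots: {3, 6, 9}.

3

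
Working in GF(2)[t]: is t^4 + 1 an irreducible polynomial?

Write g(t) = t^4 + 1.
Check for roots in GF(2): g(0) = 1; g(1) = 0 → root.
g(1) = 0, so (t − 1) divides g(t); g is reducible.

No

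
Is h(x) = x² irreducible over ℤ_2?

No

Check for roots in ℤ_2: h(0) = 0 → root; h(1) = 1.
h(0) = 0, so (x) divides h(x); h is reducible.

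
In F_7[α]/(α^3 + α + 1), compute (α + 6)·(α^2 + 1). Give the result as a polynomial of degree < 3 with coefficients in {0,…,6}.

Multiply in F_7[α]: (α + 6)·(α^2 + 1) = α^3 + 6α^2 + α + 6.
Reduce using α^3 ≡ 6α + 6 (mod α^3 + α + 1).
Reduced: 6α^2 + 5.

6α^2 + 5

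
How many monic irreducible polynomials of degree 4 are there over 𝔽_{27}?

132678

The number of monic irreducibles of degree 4 over GF(27) is (1/4)·Σ_{d∣4} μ(4/d) 27^d.
Divisors of 4: 1, 2, 4; μ(4/d) for each: 0, -1, 1.
Σ = − 27^2 + 27^4 = 530712.
N = 530712/4 = 132678.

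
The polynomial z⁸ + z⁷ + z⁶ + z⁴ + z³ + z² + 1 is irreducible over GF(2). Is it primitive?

No

Write f(z) = z⁸ + z⁷ + z⁶ + z⁴ + z³ + z² + 1.
|GF(2^8)^×| = 2^8 − 1 = 255. Prime factorization: 255 = 3·5·17.
f is primitive ⇔ z has order 255 in GF(2)[z]/(f), i.e. z^(255/q) ≠ 1 for each prime q | 255.
z^(85) mod f = 1
z^(51) mod f = z⁶ + z³.
z^(15) mod f = z⁷ + z⁶ + z⁴ + z³ + z² + z.
Since z^(85) = 1, the order of z divides 85 < 255; not primitive.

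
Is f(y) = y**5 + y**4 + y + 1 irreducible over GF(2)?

Check for roots in GF(2): f(0) = 1; f(1) = 0 → root.
f(1) = 0, so (y − 1) divides f(y); f is reducible.

No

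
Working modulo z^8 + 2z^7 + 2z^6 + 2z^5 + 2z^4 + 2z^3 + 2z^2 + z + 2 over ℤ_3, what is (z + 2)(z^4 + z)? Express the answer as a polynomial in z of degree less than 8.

z^5 + 2z^4 + z^2 + 2z

Multiply in ℤ_3[z]: (z + 2)·(z^4 + z) = z^5 + 2z^4 + z^2 + 2z.
Reduced: z^5 + 2z^4 + z^2 + 2z.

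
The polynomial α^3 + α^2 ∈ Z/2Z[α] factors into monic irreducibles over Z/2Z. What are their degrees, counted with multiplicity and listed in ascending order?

1, 1, 1

Write h(α) = α^3 + α^2.
Roots in Z/2Z: h(0) = 0 → root; h(1) = 0 → root.
Linear factors from roots: (α), (α + 1).
Complete factorization: h(α) = (α + 1)·(α)^2.
Factor degrees with multiplicity: 1 + 1 + 1 = 3.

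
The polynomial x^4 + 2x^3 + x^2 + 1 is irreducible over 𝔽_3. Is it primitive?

No

Write f(x) = x^4 + 2x^3 + x^2 + 1.
|GF(3^4)^×| = 3^4 − 1 = 80. Prime factorization: 80 = 2^4·5.
f is primitive ⇔ x has order 80 in GF(3)[x]/(f), i.e. x^(80/q) ≠ 1 for each prime q | 80.
x^(40) mod f = 1
x^(16) mod f = x^3 + x^2 + 2x.
Since x^(40) = 1, the order of x divides 40 < 80; not primitive.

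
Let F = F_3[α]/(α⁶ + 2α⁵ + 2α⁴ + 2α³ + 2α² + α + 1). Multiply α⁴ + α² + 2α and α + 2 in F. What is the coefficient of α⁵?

Multiply in F_3[α]: (α⁴ + α² + 2α)·(α + 2) = α⁵ + 2α⁴ + α³ + α² + α.
Reduced: α⁵ + 2α⁴ + α³ + α² + α.

1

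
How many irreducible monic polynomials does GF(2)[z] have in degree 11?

The number of monic irreducibles of degree 11 over GF(2) is (1/11)·Σ_{d∣11} μ(11/d) 2^d.
Divisors of 11: 1, 11; μ(11/d) for each: -1, 1.
Σ = − 2^1 + 2^11 = 2046.
N = 2046/11 = 186.

186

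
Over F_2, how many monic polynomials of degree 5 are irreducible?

6

By the necklace-counting formula, N_2(5) = (1/5) Σ_{d|5} μ(5/d)·2^d.
Divisors of 5: 1, 5; μ(5/d) for each: -1, 1.
Σ = − 2^1 + 2^5 = 30.
N = 30/5 = 6.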